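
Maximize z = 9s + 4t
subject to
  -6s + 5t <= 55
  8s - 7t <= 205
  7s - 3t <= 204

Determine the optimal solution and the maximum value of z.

s = 1185/17, t = 1609/17, maximum z = 17101/17

Vertices and z = 9s + 4t:
  (-705, -835) → z = -9685
  (1185/17, 1609/17) → z = 17101/17
  (813/25, 197/25) → z = 1621/5

The optimum lies where -6s + 5t = 55 and 7s - 3t = 204.
Solving simultaneously gives s = 1185/17, t = 1609/17.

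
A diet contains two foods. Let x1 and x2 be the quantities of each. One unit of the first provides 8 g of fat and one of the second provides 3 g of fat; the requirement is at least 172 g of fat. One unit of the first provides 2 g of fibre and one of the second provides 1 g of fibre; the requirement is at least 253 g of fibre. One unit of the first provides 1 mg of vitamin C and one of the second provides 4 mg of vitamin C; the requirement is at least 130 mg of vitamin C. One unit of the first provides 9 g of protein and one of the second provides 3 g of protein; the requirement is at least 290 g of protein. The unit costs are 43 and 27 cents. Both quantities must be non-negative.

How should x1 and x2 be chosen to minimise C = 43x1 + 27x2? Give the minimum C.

x1 = 126, x2 = 1, minimum C = 5445

Corner points and C = 43x1 + 27x2:
  (0, 253) → C = 6831
  (130, 0) → C = 5590
  (126, 1) → C = 5445
The feasible region is unbounded (it extends along (0, 1), (1, 0)), but C strictly increases along every unbounded feasible direction, so there is no improving ray and the minimum is attained at a vertex.

The binding constraints are 2x1 + x2 = 253 and x1 + 4x2 = 130.
Solving simultaneously gives x1 = 126, x2 = 1.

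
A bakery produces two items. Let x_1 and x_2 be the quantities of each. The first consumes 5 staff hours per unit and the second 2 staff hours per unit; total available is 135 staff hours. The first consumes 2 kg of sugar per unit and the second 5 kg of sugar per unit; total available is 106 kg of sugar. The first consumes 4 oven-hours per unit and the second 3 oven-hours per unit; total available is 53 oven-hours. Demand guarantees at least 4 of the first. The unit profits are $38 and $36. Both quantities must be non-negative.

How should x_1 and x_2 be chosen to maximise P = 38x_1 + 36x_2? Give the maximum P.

x_1 = 4, x_2 = 37/3, maximum P = 596

Corner points and P = 38x_1 + 36x_2:
  (53/4, 0) → P = 1007/2
  (4, 0) → P = 152
  (4, 37/3) → P = 596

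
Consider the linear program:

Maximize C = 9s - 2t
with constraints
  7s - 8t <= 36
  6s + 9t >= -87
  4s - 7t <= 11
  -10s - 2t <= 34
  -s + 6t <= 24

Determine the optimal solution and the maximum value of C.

s = 12, t = 6, maximum C = 96

Corner points and C = 9s - 2t:
  (164/17, 67/17) → C = 1342/17
  (12, 6) → C = 96
  (-36/13, -41/13) → C = -242/13
  (-126/31, 103/31) → C = -1340/31

At the optimal vertex, 7s - 8t = 36 and -s + 6t = 24.
Solving simultaneously gives s = 12, t = 6.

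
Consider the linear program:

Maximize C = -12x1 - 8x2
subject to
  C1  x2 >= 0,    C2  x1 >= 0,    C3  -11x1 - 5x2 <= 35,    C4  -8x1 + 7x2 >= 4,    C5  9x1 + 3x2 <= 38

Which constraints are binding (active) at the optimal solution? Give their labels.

Corner points and C = -12x1 - 8x2:
  (0, 4/7) → C = -32/7
  (0, 38/3) → C = -304/3
  (254/87, 340/87) → C = -5768/87

The maximum is at (0, 4/7). Substituting into each constraint, equality holds for C2 and C4; the remaining constraints have slack.

C2 and C4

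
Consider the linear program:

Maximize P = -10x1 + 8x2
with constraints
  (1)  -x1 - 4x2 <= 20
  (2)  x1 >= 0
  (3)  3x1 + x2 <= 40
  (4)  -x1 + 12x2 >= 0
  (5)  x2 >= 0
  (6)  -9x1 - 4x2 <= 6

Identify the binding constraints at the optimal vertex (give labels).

Feasible corners and P = -10x1 + 8x2:
  (0, 40) → P = 320
  (0, 0) → P = 0
  (480/37, 40/37) → P = -4480/37

The maximum is at (0, 40). Substituting into each constraint, equality holds for (2) and (3); the remaining constraints have slack.

(2) and (3)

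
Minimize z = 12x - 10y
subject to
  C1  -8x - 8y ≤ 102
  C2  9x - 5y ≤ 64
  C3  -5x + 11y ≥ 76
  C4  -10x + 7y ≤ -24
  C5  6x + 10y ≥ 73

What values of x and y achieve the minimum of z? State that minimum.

x = 328/13, y = 424/13, minimum z = -304/13

Corner points and z = 12x - 10y:
  (542/37, 502/37) → z = 1484/37
  (328/13, 424/13) → z = -304/13
  (796/75, 176/15) → z = 752/75

The binding constraints are 9x - 5y = 64 and -10x + 7y = -24.
Solving simultaneously gives x = 328/13, y = 424/13.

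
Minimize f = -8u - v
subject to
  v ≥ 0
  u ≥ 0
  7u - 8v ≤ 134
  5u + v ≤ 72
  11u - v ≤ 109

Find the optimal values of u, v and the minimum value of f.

The binding constraints are 5u + v = 72 and 11u - v = 109.
Solving simultaneously gives u = 181/16, v = 247/16.

u = 181/16, v = 247/16, minimum f = -1695/16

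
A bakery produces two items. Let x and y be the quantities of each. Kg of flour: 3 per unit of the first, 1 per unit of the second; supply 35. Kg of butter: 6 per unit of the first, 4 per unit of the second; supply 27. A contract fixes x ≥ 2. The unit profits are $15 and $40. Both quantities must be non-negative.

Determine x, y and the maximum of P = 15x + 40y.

Feasible corners and P = 15x + 40y:
  (9/2, 0) → P = 135/2
  (2, 0) → P = 30
  (2, 15/4) → P = 180

x = 2, y = 15/4, maximum P = 180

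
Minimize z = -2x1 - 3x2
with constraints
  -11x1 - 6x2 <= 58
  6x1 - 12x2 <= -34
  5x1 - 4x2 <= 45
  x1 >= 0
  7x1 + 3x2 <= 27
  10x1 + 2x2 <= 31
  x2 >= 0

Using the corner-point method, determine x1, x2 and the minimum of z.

x1 = 0, x2 = 9, minimum z = -27

Extreme points and z = -2x1 - 3x2:
  (0, 17/6) → z = -17/2
  (37/17, 200/51) → z = -274/17
  (0, 9) → z = -27

The binding constraints are x1 = 0 and 7x1 + 3x2 = 27.
Solving simultaneously gives x1 = 0, x2 = 9.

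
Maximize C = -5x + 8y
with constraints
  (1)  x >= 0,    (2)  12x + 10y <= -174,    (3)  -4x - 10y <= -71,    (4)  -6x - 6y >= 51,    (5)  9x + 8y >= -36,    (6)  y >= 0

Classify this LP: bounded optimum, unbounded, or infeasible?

The boundaries 9x + 8y = -36 and y = 0 meet at (-4, 0), but that point violates x ≥ 0. Every candidate vertex is excluded by some other constraint, so the feasible region is empty.

infeasible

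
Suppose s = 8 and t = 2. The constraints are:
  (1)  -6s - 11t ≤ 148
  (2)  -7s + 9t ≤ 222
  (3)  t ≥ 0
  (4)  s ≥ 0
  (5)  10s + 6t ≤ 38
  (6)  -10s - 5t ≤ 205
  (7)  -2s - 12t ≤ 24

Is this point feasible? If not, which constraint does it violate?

Constraint (5): 10s + 6t = 92, which is not ≤ 38. All other constraints are satisfied.

not feasible — violates (5)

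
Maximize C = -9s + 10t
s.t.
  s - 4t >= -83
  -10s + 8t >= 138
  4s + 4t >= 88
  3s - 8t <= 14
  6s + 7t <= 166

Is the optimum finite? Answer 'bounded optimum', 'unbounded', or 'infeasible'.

Feasible corners and C = -9s + 10t:
  (1, 21) → C = 201
  (83/31, 664/31) → C = 5893/31
  (19/9, 179/9) → C = 1619/9
  (181/59, 1244/59) → C = 10811/59
The feasible region has finitely many vertices and no improving ray; the maximum is 201 at (1, 21).

bounded optimum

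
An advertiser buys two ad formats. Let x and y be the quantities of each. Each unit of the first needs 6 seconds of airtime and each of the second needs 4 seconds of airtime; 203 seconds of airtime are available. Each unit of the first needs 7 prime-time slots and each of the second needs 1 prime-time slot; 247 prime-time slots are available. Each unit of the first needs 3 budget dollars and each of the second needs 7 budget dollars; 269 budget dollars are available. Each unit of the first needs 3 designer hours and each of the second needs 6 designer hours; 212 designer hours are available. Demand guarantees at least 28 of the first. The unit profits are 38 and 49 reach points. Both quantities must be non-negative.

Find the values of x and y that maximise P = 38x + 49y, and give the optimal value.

x = 28, y = 35/4, maximum P = 5971/4

Extreme points and P = 38x + 49y:
  (203/6, 0) → P = 3857/3
  (28, 0) → P = 1064
  (28, 35/4) → P = 5971/4

At the optimal vertex, 6x + 4y = 203 and x = 28.
Solving simultaneously gives x = 28, y = 35/4.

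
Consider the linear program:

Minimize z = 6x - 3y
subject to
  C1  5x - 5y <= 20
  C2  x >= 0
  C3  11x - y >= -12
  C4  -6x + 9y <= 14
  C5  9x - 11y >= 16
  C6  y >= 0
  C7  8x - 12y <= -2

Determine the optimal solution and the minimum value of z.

Vertices and z = 6x - 3y:
  (14, 10) → z = 54
  (25/2, 17/2) → z = 99/2
  (107/10, 73/10) → z = 423/10

At the optimal vertex, 9x - 11y = 16 and 8x - 12y = -2.
Solving simultaneously gives x = 107/10, y = 73/10.

x = 107/10, y = 73/10, minimum z = 423/10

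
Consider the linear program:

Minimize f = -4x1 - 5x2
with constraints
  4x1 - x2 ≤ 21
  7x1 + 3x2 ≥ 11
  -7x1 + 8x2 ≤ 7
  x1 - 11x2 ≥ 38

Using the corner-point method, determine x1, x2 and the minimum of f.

x1 = 193/43, x2 = -131/43, minimum f = -117/43

Vertices and f = -4x1 - 5x2:
  (74/19, -103/19) → f = 219/19
  (193/43, -131/43) → f = -117/43
  (47/16, -51/16) → f = 67/16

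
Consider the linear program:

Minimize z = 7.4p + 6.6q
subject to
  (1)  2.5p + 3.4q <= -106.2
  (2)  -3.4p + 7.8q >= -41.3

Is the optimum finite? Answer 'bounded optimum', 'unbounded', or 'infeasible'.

unbounded

From the feasible point (-34397/1553, -46433/3106), moving in the direction (-3.4, 2.5) keeps every constraint satisfied while z decreases without bound.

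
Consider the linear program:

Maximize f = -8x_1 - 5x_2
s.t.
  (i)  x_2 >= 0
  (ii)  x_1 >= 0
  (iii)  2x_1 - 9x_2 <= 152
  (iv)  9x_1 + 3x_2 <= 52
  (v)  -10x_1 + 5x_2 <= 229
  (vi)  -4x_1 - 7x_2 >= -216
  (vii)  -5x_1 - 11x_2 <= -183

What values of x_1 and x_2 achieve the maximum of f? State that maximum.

x_1 = 0, x_2 = 183/11, maximum f = -915/11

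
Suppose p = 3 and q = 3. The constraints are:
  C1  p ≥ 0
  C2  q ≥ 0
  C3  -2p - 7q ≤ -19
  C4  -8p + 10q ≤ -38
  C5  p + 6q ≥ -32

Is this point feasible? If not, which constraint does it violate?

not feasible — violates C4

Constraint C4: -8p + 10q = 6, which is not ≤ -38. All other constraints are satisfied.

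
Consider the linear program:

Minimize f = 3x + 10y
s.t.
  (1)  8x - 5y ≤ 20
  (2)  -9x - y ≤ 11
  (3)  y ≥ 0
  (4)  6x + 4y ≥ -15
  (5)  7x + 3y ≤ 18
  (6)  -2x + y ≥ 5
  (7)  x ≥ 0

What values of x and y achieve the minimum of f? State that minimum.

x = 0, y = 5, minimum f = 50

Extreme points and f = 3x + 10y:
  (3/13, 71/13) → f = 719/13
  (0, 6) → f = 60
  (0, 5) → f = 50

The optimum lies where -2x + y = 5 and x = 0.
Solving simultaneously gives x = 0, y = 5.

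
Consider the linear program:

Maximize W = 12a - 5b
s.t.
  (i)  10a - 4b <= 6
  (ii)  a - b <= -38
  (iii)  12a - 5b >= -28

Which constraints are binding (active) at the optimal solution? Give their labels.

(i) and (ii)

Extreme points and W = 12a - 5b:
  (79/3, 193/3) → W = -17/3
  (71, 176) → W = -28
  (162/7, 428/7) → W = -28

The maximum is at (79/3, 193/3). Substituting into each constraint, equality holds for (i) and (ii); the remaining constraints have slack.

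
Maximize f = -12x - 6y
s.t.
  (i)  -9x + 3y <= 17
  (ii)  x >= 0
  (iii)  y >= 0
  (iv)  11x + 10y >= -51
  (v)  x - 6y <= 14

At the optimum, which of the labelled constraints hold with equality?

(ii) and (iii)

Corner points and f = -12x - 6y:
  (0, 17/3) → f = -34
  (0, 0) → f = 0
  (14, 0) → f = -168
The feasible region is unbounded (it extends along (6, 1), (1, 3)), but f strictly decreases along every unbounded feasible direction, so there is no improving ray and the maximum is attained at a vertex.

The maximum is at (0, 0). Substituting into each constraint, equality holds for (ii) and (iii); the remaining constraints have slack.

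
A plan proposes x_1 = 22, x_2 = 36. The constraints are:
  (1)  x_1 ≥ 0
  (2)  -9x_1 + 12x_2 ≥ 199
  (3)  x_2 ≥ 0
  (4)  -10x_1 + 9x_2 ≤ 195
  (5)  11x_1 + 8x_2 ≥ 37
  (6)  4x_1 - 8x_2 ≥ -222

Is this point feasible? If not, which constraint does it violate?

feasible

(1): 22 ≥ 0 ✓
(2): 234 ≥ 199 ✓
(3): 36 ≥ 0 ✓
(4): 104 ≤ 195 ✓
(5): 530 ≥ 37 ✓
(6): -200 ≥ -222 ✓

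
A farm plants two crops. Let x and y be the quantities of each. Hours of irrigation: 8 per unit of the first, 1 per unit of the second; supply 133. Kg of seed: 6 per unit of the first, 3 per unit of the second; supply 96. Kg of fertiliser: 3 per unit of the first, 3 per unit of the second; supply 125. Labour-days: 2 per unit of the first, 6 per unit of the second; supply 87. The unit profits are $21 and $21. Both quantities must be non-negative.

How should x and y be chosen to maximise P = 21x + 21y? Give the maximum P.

x = 21/2, y = 11, maximum P = 903/2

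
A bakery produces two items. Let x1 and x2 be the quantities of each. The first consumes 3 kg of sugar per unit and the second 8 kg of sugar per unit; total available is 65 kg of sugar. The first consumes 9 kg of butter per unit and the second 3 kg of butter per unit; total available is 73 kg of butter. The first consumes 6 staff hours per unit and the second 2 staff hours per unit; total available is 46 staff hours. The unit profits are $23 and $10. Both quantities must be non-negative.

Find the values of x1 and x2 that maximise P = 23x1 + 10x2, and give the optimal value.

x1 = 17/3, x2 = 6, maximum P = 571/3

At the optimal vertex, 3x1 + 8x2 = 65 and 6x1 + 2x2 = 46.
Solving simultaneously gives x1 = 17/3, x2 = 6.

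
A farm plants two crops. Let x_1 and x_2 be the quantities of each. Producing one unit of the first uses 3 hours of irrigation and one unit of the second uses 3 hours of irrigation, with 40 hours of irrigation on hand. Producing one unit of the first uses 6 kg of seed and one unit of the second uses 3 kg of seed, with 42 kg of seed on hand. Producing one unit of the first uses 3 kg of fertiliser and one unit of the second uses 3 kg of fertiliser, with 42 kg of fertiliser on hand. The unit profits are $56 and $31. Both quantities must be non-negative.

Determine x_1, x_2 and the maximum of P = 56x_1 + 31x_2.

x_1 = 2/3, x_2 = 38/3, maximum P = 430

Extreme points and P = 56x_1 + 31x_2:
  (0, 0) → P = 0
  (0, 40/3) → P = 1240/3
  (7, 0) → P = 392
  (2/3, 38/3) → P = 430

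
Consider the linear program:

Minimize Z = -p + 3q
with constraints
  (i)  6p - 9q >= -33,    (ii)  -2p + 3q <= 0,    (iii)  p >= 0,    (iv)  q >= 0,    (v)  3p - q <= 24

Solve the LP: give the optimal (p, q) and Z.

p = 8, q = 0, minimum Z = -8

Corner points and Z = -p + 3q:
  (0, 0) → Z = 0
  (72/7, 48/7) → Z = 72/7
  (8, 0) → Z = -8

The optimum lies where q = 0 and 3p - q = 24.
Solving simultaneously gives p = 8, q = 0.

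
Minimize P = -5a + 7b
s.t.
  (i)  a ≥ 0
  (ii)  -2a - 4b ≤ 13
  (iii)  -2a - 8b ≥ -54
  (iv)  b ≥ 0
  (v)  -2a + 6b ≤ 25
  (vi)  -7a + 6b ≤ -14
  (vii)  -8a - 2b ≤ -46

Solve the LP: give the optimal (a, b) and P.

The optimum lies where -2a - 8b = -54 and b = 0.
Solving simultaneously gives a = 27, b = 0.

a = 27, b = 0, minimum P = -135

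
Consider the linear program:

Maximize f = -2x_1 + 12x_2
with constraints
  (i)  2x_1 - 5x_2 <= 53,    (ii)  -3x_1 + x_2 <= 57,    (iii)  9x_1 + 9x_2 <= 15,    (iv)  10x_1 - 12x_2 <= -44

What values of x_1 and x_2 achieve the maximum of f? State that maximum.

x_1 = -83/6, x_2 = 31/2, maximum f = 641/3

Feasible corners and f = -2x_1 + 12x_2:
  (-83/6, 31/2) → f = 641/3
  (-320/13, -219/13) → f = -1988/13
  (-12/11, 91/33) → f = 388/11

The optimum lies where -3x_1 + x_2 = 57 and 9x_1 + 9x_2 = 15.
Solving simultaneously gives x_1 = -83/6, x_2 = 31/2.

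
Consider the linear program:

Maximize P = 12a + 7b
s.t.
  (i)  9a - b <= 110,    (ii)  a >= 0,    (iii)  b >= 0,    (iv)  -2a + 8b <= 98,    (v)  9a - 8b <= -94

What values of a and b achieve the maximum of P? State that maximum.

a = 4/7, b = 347/28, maximum P = 2621/28

Vertices and P = 12a + 7b:
  (0, 49/4) → P = 343/4
  (0, 47/4) → P = 329/4
  (4/7, 347/28) → P = 2621/28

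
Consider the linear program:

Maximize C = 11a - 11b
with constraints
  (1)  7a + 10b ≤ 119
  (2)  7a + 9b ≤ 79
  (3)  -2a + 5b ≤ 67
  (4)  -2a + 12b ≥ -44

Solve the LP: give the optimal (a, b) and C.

Corner points and C = 11a - 11b:
  (-208/53, 627/53) → C = -9185/53
  (224/17, -25/17) → C = 2739/17
  (-512/7, -111/7) → C = -4411/7

The binding constraints are 7a + 9b = 79 and -2a + 12b = -44.
Solving simultaneously gives a = 224/17, b = -25/17.

a = 224/17, b = -25/17, maximum C = 2739/17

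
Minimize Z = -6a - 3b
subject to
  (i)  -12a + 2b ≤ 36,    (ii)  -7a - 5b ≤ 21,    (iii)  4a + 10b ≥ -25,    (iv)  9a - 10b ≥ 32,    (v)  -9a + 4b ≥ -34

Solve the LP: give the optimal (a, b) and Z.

Extreme points and Z = -6a - 3b:
  (7/13, -353/130) → Z = 639/130
  (120/53, -361/106) → Z = -357/106
  (106/27, 1/3) → Z = -221/9

At the optimal vertex, 9a - 10b = 32 and -9a + 4b = -34.
Solving simultaneously gives a = 106/27, b = 1/3.

a = 106/27, b = 1/3, minimum Z = -221/9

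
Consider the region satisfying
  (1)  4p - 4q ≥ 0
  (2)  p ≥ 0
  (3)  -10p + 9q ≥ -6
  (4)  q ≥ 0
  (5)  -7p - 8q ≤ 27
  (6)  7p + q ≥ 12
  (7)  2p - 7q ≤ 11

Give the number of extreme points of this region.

3

The feasible vertices (each the meet of two boundaries and inside every other half-plane) are:
  (6, 6)
  (3/2, 3/2)
  (114/73, 78/73)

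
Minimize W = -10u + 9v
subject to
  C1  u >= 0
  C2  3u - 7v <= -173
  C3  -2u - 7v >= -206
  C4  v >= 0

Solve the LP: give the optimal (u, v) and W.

At the optimal vertex, 3u - 7v = -173 and -2u - 7v = -206.
Solving simultaneously gives u = 33/5, v = 964/35.

u = 33/5, v = 964/35, minimum W = 6366/35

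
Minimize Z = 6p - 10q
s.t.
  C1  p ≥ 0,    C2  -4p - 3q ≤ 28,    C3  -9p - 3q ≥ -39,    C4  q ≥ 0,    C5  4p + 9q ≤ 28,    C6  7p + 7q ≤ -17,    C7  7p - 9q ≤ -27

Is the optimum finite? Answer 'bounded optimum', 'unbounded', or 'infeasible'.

The boundaries p = 0 and 4p + 9q = 28 meet at (0, 28/9), but that point violates 7p + 7q ≤ -17. Every candidate vertex is excluded by some other constraint, so the feasible region is empty.

infeasible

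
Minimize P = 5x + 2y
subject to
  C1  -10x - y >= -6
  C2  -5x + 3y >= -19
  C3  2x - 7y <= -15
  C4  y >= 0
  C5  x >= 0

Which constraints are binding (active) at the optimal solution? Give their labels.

C3 and C5

Extreme points and P = 5x + 2y:
  (3/8, 9/4) → P = 51/8
  (0, 6) → P = 12
  (0, 15/7) → P = 30/7

The minimum is at (0, 15/7). Substituting into each constraint, equality holds for C3 and C5; the remaining constraints have slack.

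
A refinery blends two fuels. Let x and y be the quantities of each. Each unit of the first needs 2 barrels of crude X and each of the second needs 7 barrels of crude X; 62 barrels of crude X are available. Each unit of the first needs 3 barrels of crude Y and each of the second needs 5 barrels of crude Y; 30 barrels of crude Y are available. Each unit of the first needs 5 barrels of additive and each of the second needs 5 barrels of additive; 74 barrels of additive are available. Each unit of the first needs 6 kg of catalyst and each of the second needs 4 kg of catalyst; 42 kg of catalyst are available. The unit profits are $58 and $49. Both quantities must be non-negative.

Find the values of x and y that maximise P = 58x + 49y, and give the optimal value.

Vertices and P = 58x + 49y:
  (0, 0) → P = 0
  (0, 6) → P = 294
  (7, 0) → P = 406
  (5, 3) → P = 437

The binding constraints are 3x + 5y = 30 and 6x + 4y = 42.
Solving simultaneously gives x = 5, y = 3.

x = 5, y = 3, maximum P = 437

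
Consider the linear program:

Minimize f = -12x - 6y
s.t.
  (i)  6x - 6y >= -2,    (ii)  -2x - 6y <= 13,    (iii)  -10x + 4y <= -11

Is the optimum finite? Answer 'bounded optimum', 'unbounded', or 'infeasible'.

From the feasible point (37/18, 43/18), moving in the direction (6, -2) keeps every constraint satisfied while f decreases without bound.

unbounded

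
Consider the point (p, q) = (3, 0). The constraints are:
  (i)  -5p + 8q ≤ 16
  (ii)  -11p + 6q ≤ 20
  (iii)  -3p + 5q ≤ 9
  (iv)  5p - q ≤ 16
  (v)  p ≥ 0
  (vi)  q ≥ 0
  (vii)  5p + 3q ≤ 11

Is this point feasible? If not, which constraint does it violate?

not feasible — violates (vii)

Constraint (vii): 5p + 3q = 15, which is not ≤ 11. All other constraints are satisfied.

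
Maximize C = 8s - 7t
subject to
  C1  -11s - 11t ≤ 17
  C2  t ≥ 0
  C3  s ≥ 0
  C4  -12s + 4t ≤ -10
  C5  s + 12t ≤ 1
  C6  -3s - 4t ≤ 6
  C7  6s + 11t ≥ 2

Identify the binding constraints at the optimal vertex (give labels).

Vertices and C = 8s - 7t:
  (5/6, 0) → C = 20/3
  (1, 0) → C = 8
  (31/37, 1/74) → C = 489/74

The maximum is at (1, 0). Substituting into each constraint, equality holds for C2 and C5; the remaining constraints have slack.

C2 and C5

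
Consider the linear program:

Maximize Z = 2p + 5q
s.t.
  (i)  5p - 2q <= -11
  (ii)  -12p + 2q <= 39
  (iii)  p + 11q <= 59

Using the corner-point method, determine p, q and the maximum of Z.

Corner points and Z = 2p + 5q:
  (-4, -9/2) → Z = -61/2
  (-1/19, 102/19) → Z = 508/19
  (-311/134, 747/134) → Z = 3113/134

At the optimal vertex, 5p - 2q = -11 and p + 11q = 59.
Solving simultaneously gives p = -1/19, q = 102/19.

p = -1/19, q = 102/19, maximum Z = 508/19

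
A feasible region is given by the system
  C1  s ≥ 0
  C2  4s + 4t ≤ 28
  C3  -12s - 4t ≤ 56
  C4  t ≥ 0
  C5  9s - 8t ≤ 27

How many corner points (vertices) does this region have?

4

Pairwise boundary intersections that survive every other constraint:
  (0, 7)
  (0, 0)
  (83/17, 36/17)
  (3, 0)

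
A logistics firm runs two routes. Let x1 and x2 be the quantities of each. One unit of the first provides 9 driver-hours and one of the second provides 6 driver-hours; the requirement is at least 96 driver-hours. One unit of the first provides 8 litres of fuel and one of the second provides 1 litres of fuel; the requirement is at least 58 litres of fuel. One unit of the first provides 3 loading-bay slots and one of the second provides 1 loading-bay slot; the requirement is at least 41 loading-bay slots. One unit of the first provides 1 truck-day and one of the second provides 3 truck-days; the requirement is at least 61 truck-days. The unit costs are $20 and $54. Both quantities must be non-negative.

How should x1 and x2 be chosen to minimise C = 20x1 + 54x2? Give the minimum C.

x1 = 31/4, x2 = 71/4, minimum C = 2227/2

Corner points and C = 20x1 + 54x2:
  (0, 58) → C = 3132
  (61, 0) → C = 1220
  (17/5, 154/5) → C = 8656/5
  (31/4, 71/4) → C = 2227/2
The feasible region is unbounded (it extends along (0, 1), (1, 0)), but C strictly increases along every unbounded feasible direction, so there is no improving ray and the minimum is attained at a vertex.

At the optimal vertex, 3x1 + x2 = 41 and x1 + 3x2 = 61.
Solving simultaneously gives x1 = 31/4, x2 = 71/4.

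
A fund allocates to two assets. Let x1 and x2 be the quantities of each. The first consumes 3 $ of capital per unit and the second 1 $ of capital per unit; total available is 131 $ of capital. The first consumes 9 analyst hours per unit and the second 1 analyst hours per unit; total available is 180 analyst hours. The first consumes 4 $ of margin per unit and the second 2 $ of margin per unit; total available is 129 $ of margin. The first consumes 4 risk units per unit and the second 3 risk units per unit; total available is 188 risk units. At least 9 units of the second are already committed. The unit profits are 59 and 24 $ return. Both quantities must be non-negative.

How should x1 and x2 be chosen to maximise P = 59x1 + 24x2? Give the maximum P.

Corner points and P = 59x1 + 24x2:
  (0, 188/3) → P = 1504
  (0, 9) → P = 216
  (33/2, 63/2) → P = 3459/2
  (19, 9) → P = 1337
  (11/4, 59) → P = 6313/4

The binding constraints are 9x1 + x2 = 180 and 4x1 + 2x2 = 129.
Solving simultaneously gives x1 = 33/2, x2 = 63/2.

x1 = 33/2, x2 = 63/2, maximum P = 3459/2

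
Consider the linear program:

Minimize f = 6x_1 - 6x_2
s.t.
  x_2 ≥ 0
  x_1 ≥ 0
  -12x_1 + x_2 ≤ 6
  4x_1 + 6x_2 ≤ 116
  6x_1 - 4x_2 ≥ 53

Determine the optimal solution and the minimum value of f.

Vertices and f = 6x_1 - 6x_2:
  (29, 0) → f = 174
  (53/6, 0) → f = 53
  (391/26, 121/13) → f = 447/13

The binding constraints are 4x_1 + 6x_2 = 116 and 6x_1 - 4x_2 = 53.
Solving simultaneously gives x_1 = 391/26, x_2 = 121/13.

x_1 = 391/26, x_2 = 121/13, minimum f = 447/13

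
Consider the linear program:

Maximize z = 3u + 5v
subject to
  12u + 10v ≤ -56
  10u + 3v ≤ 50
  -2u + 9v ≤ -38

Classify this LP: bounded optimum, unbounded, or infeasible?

bounded optimum

Vertices and z = 3u + 5v:
  (167/16, -145/8) → z = -949/16
  (-31/32, -71/16) → z = -803/32
The feasible region has finitely many vertices and no improving ray; the maximum is -803/32 at (-31/32, -71/16).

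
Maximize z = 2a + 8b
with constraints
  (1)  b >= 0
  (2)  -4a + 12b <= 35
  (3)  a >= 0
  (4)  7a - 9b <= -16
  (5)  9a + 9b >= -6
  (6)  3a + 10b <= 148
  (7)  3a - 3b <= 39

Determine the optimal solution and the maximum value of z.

Corner points and z = 2a + 8b:
  (0, 35/12) → z = 70/3
  (41/16, 181/48) → z = 847/24
  (0, 16/9) → z = 128/9

a = 41/16, b = 181/48, maximum z = 847/24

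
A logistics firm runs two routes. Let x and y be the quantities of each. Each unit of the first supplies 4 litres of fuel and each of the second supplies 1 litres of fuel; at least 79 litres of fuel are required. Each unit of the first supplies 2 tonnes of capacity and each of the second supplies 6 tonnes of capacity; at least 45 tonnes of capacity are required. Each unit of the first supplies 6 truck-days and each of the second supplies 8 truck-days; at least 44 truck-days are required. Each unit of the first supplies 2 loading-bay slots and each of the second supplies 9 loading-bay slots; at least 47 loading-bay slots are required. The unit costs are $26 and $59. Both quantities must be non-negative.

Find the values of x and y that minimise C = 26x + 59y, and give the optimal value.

x = 39/2, y = 1, minimum C = 566

Corner points and C = 26x + 59y:
  (0, 79) → C = 4661
  (47/2, 0) → C = 611
  (39/2, 1) → C = 566
  (41/2, 2/3) → C = 1717/3
The feasible region is unbounded (it extends along (0, 1), (1, 0)), but C strictly increases along every unbounded feasible direction, so there is no improving ray and the minimum is attained at a vertex.

At the optimal vertex, 4x + y = 79 and 2x + 6y = 45.
Solving simultaneously gives x = 39/2, y = 1.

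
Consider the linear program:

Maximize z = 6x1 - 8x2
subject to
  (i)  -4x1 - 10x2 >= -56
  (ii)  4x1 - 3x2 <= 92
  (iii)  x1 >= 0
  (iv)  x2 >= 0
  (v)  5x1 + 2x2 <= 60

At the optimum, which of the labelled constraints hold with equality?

Extreme points and z = 6x1 - 8x2:
  (0, 28/5) → z = -224/5
  (244/21, 20/21) → z = 1304/21
  (0, 0) → z = 0
  (12, 0) → z = 72

The maximum is at (12, 0). Substituting into each constraint, equality holds for (iv) and (v); the remaining constraints have slack.

(iv) and (v)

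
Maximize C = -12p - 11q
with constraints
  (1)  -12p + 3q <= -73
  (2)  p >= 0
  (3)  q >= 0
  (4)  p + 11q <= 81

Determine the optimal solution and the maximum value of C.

p = 73/12, q = 0, maximum C = -73

Corner points and C = -12p - 11q:
  (73/12, 0) → C = -73
  (1046/135, 899/135) → C = -22441/135
  (81, 0) → C = -972

The binding constraints are -12p + 3q = -73 and q = 0.
Solving simultaneously gives p = 73/12, q = 0.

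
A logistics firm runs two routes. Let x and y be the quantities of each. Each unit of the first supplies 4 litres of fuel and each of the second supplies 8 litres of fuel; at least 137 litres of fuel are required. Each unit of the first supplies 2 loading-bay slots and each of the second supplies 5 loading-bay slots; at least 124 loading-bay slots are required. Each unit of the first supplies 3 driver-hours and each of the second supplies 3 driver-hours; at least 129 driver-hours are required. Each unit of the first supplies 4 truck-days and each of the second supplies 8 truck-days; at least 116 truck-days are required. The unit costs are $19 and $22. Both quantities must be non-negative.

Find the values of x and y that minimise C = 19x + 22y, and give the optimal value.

Extreme points and C = 19x + 22y:
  (0, 43) → C = 946
  (62, 0) → C = 1178
  (91/3, 38/3) → C = 855
The feasible region is unbounded (it extends along (0, 1), (1, 0)), but C strictly increases along every unbounded feasible direction, so there is no improving ray and the minimum is attained at a vertex.

At the optimal vertex, 2x + 5y = 124 and 3x + 3y = 129.
Solving simultaneously gives x = 91/3, y = 38/3.

x = 91/3, y = 38/3, minimum C = 855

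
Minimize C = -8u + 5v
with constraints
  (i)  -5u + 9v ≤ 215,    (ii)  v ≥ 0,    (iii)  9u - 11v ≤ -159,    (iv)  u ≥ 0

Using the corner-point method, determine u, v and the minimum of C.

u = 467/13, v = 570/13, minimum C = -886/13

The binding constraints are -5u + 9v = 215 and 9u - 11v = -159.
Solving simultaneously gives u = 467/13, v = 570/13.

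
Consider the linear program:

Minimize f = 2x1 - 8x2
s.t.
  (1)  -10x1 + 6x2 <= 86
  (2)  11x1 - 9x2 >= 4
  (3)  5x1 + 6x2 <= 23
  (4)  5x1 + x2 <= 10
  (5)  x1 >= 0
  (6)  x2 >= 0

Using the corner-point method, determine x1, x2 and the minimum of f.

x1 = 47/28, x2 = 45/28, minimum f = -19/2

Feasible corners and f = 2x1 - 8x2:
  (47/28, 45/28) → f = -19/2
  (4/11, 0) → f = 8/11
  (2, 0) → f = 4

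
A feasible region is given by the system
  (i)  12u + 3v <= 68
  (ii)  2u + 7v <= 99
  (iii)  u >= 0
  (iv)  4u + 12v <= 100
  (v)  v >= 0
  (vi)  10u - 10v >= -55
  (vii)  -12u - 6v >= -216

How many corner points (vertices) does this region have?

5

The feasible vertices (each the meet of two boundaries and inside every other half-plane) are:
  (43/11, 232/33)
  (17/3, 0)
  (0, 0)
  (0, 11/2)
  (17/8, 61/8)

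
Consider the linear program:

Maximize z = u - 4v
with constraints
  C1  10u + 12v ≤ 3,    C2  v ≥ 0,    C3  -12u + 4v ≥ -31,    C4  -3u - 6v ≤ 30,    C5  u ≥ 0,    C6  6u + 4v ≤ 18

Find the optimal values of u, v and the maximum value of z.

u = 3/10, v = 0, maximum z = 3/10

The binding constraints are 10u + 12v = 3 and v = 0.
Solving simultaneously gives u = 3/10, v = 0.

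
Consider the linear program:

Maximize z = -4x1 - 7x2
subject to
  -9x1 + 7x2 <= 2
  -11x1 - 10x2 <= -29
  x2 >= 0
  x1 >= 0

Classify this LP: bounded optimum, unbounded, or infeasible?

bounded optimum

Corner points and z = -4x1 - 7x2:
  (183/167, 283/167) → z = -2713/167
  (29/11, 0) → z = -116/11
The feasible region has finitely many vertices and no improving ray; the maximum is -116/11 at (29/11, 0).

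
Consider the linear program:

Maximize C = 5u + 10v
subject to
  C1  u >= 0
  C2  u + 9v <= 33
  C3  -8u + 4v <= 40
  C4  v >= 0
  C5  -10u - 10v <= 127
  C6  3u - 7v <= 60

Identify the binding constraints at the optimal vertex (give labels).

Feasible corners and C = 5u + 10v:
  (0, 11/3) → C = 110/3
  (0, 0) → C = 0
  (771/34, 39/34) → C = 4245/34
  (20, 0) → C = 100

The maximum is at (771/34, 39/34). Substituting into each constraint, equality holds for C2 and C6; the remaining constraints have slack.

C2 and C6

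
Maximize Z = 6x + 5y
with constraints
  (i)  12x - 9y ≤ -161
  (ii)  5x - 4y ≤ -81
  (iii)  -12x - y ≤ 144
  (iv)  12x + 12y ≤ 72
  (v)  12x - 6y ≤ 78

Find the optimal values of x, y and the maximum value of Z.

x = -19/3, y = 37/3, maximum Z = 71/3

Vertices and Z = 6x + 5y:
  (-657/53, 252/53) → Z = -2682/53
  (-19/3, 37/3) → Z = 71/3
  (-150/11, 216/11) → Z = 180/11

The binding constraints are 5x - 4y = -81 and 12x + 12y = 72.
Solving simultaneously gives x = -19/3, y = 37/3.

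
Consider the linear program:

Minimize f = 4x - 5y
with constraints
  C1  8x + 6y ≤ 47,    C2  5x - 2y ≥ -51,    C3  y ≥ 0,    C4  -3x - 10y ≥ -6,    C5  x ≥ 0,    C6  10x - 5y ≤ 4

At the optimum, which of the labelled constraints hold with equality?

C4 and C5

Feasible corners and f = 4x - 5y:
  (0, 0) → f = 0
  (2/5, 0) → f = 8/5
  (0, 3/5) → f = -3
  (14/23, 48/115) → f = 8/23

The minimum is at (0, 3/5). Substituting into each constraint, equality holds for C4 and C5; the remaining constraints have slack.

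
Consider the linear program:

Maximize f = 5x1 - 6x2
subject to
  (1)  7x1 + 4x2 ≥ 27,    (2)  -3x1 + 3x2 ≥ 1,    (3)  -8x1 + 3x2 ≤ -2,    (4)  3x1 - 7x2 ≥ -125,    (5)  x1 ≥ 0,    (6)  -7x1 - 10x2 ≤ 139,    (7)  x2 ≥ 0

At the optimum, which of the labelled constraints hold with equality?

(1) and (2)

Extreme points and f = 5x1 - 6x2:
  (7/3, 8/3) → f = -13/3
  (89/53, 202/53) → f = -767/53
  (92/3, 31) → f = -98/3
  (389/47, 1006/47) → f = -4091/47

The maximum is at (7/3, 8/3). Substituting into each constraint, equality holds for (1) and (2); the remaining constraints have slack.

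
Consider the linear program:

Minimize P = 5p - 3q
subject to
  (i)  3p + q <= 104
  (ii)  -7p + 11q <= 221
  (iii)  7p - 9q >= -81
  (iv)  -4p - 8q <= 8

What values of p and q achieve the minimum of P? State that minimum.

p = -180/23, q = 67/23, minimum P = -1101/23

Vertices and P = 5p - 3q:
  (855/34, 971/34) → P = 681/17
  (42, -22) → P = 276
  (-180/23, 67/23) → P = -1101/23

At the optimal vertex, 7p - 9q = -81 and -4p - 8q = 8.
Solving simultaneously gives p = -180/23, q = 67/23.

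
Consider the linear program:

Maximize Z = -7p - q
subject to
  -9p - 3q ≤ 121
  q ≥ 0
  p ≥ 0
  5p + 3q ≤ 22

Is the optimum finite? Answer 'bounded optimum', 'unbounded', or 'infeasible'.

Vertices and Z = -7p - q:
  (0, 0) → Z = 0
  (22/5, 0) → Z = -154/5
  (0, 22/3) → Z = -22/3
The feasible region has finitely many vertices and no improving ray; the maximum is 0 at (0, 0).

bounded optimum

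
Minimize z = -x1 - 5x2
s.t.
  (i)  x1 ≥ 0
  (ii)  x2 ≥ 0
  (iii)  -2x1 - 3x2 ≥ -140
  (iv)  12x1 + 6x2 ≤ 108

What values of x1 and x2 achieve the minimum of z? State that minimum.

Feasible corners and z = -x1 - 5x2:
  (0, 0) → z = 0
  (0, 18) → z = -90
  (9, 0) → z = -9

The optimum lies where x1 = 0 and 12x1 + 6x2 = 108.
Solving simultaneously gives x1 = 0, x2 = 18.

x1 = 0, x2 = 18, minimum z = -90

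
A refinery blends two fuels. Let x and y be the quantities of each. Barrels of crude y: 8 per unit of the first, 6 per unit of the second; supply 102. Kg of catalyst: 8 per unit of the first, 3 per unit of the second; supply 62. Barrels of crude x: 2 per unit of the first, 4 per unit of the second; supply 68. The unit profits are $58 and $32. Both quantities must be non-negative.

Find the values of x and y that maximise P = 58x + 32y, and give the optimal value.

x = 11/4, y = 40/3, maximum P = 3517/6

Vertices and P = 58x + 32y:
  (0, 0) → P = 0
  (0, 17) → P = 544
  (31/4, 0) → P = 899/2
  (11/4, 40/3) → P = 3517/6

At the optimal vertex, 8x + 6y = 102 and 8x + 3y = 62.
Solving simultaneously gives x = 11/4, y = 40/3.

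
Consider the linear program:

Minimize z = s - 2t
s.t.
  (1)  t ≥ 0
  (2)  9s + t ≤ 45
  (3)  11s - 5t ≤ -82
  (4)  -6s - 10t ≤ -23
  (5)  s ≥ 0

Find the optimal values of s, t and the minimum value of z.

s = 0, t = 45, minimum z = -90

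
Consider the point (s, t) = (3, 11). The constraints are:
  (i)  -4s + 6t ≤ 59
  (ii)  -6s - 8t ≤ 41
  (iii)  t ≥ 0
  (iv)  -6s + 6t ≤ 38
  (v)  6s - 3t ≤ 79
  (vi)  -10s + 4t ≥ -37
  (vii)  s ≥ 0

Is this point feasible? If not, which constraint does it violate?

not feasible — violates (iv)

Constraint (iv): -6s + 6t = 48, which is not ≤ 38. All other constraints are satisfied.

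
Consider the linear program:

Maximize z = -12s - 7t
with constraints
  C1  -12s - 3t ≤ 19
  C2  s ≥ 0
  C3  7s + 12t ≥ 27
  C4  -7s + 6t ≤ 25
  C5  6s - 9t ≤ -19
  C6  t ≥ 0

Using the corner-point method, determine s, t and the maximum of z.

s = 0, t = 9/4, maximum z = -63/4

Corner points and z = -12s - 7t:
  (0, 9/4) → z = -63/4
  (0, 25/6) → z = -175/6
  (1/9, 59/27) → z = -449/27
The feasible region is unbounded (it extends along (3, 2), (6, 7)), but z strictly decreases along every unbounded feasible direction, so there is no improving ray and the maximum is attained at a vertex.

The binding constraints are s = 0 and 7s + 12t = 27.
Solving simultaneously gives s = 0, t = 9/4.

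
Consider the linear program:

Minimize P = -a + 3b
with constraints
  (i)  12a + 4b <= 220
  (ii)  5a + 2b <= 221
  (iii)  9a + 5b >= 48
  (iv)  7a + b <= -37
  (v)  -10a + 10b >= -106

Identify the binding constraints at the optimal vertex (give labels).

(iii) and (iv)

Extreme points and P = -a + 3b:
  (-111, 388) → P = 1275
  (-23, 124) → P = 395
  (-233/26, 669/26) → P = 1120/13
The feasible region is unbounded (it extends along (-5, 9), (-2, 5)), but P strictly increases along every unbounded feasible direction, so there is no improving ray and the minimum is attained at a vertex.

The minimum is at (-233/26, 669/26). Substituting into each constraint, equality holds for (iii) and (iv); the remaining constraints have slack.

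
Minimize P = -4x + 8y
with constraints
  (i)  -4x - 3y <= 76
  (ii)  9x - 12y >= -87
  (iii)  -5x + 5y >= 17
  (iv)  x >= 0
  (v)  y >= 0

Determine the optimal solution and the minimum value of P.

Vertices and P = -4x + 8y:
  (77/5, 94/5) → P = 444/5
  (0, 29/4) → P = 58
  (0, 17/5) → P = 136/5

The binding constraints are -5x + 5y = 17 and x = 0.
Solving simultaneously gives x = 0, y = 17/5.

x = 0, y = 17/5, minimum P = 136/5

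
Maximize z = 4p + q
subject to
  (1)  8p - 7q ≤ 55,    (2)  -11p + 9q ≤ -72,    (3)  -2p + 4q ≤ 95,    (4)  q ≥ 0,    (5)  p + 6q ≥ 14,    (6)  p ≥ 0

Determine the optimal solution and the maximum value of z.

Extreme points and z = 4p + q:
  (295/6, 145/3) → z = 245
  (428/55, 57/55) → z = 1769/55
  (1143/26, 1189/26) → z = 5761/26
  (186/25, 82/75) → z = 2314/75

p = 295/6, q = 145/3, maximum z = 245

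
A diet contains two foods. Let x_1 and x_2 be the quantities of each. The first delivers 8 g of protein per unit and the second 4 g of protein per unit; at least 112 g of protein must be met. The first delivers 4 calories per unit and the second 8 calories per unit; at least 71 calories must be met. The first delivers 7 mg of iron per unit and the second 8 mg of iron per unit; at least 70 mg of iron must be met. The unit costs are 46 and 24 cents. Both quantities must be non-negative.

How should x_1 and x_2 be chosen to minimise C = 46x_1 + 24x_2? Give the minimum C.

The feasible region is unbounded (it extends along (0, 1), (1, 0)), but C strictly increases along every unbounded feasible direction, so there is no improving ray and the minimum is attained at a vertex.

The optimum lies where 8x_1 + 4x_2 = 112 and 4x_1 + 8x_2 = 71.
Solving simultaneously gives x_1 = 51/4, x_2 = 5/2.

x_1 = 51/4, x_2 = 5/2, minimum C = 1293/2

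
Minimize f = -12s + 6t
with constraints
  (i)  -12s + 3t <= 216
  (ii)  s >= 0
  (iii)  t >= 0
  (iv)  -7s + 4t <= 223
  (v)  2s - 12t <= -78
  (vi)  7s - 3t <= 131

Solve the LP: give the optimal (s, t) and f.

Extreme points and f = -12s + 6t:
  (0, 223/4) → f = 669/2
  (0, 13/2) → f = 39
  (1193/7, 354) → f = 552/7
  (301/13, 404/39) → f = -2804/13

The binding constraints are 2s - 12t = -78 and 7s - 3t = 131.
Solving simultaneously gives s = 301/13, t = 404/39.

s = 301/13, t = 404/39, minimum f = -2804/13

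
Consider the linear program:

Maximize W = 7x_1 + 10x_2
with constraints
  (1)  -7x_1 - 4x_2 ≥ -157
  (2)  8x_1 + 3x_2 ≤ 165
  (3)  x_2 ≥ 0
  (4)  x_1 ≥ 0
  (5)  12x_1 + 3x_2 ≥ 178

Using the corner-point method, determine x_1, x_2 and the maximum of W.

x_1 = 241/27, x_2 = 638/27, maximum W = 2689/9

Corner points and W = 7x_1 + 10x_2:
  (189/11, 101/11) → W = 2333/11
  (241/27, 638/27) → W = 2689/9
  (165/8, 0) → W = 1155/8
  (89/6, 0) → W = 623/6

The optimum lies where -7x_1 - 4x_2 = -157 and 12x_1 + 3x_2 = 178.
Solving simultaneously gives x_1 = 241/27, x_2 = 638/27.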